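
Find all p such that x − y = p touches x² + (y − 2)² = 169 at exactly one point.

p = −2 ± 13√2

Tangency holds when the distance from the centre (0, 2) to the line equals the radius 13:
|1·0 − 1·2 − p| / √2 = 13
|p − (−2)| = 13√2.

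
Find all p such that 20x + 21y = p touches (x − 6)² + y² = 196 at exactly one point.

p = −286 or p = 526

For a tangent, require d(centre, line) = r = 14.
|20·6 + 21·0 − p| / √841 = 14
|p − (120)| = 14·29, so p = 526 or p = −286.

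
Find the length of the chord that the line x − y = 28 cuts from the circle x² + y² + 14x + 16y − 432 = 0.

The distance from (−7, −8) to the line is 27/√2, and r² = 545.
Half the chord is √(r² − d²) = √(361/2), so the full chord is 19√2.

19√2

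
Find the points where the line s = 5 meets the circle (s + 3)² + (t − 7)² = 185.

The line gives s = 5. Substituting into the circle:
t² − 14t − 72 = 0
t = 18 or t = −4, giving (5, 18) and (5, −4).

(5, −4) and (5, 18)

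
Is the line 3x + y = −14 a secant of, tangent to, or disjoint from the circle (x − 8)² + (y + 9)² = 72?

Centre (8, −9), r² = 72. Distance² from centre to line = (29)²/10 = 841/10.
Since d² > r², the line lies outside the circle.

disjoint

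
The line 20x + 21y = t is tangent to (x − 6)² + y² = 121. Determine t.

Tangency holds when the distance from the centre (6, 0) to the line equals the radius 11:
|20·6 + 21·0 − t| / √841 = 11
|t − (120)| = 11·29, so t = 439 or t = −199.

t = −199 or t = 439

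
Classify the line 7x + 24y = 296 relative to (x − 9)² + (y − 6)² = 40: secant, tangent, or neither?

d² = (7·9 + 24·6 − (296))²/625 = 7921/625; r² = 40.
Since d² < r², the line cuts the circle twice.

secant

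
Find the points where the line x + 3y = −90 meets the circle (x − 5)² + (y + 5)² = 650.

Express y = (−90 − x)/3 and substitute into the circle:
10x² + 60x = 0  ⟹  x² + 6x = 0
x = 0 or x = −6, giving (0, −30) and (−6, −28).

(−6, −28) and (0, −30)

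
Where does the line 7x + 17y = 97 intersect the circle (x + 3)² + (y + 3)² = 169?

(−8, 9) and (9, 2)

Express y = (97 − 7x)/17 and substitute into the circle:
338x² − 338x − 24336 = 0  ⟹  x² − x − 72 = 0
x = 9 or x = −8, giving (9, 2) and (−8, 9).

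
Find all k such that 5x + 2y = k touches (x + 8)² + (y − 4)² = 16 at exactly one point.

k = −32 ± 4√29

Tangency holds when the distance from the centre (−8, 4) to the line equals the radius 4:
|5·(−8) + 2·4 − k| / √29 = 4
|k − (−32)| = 4√29.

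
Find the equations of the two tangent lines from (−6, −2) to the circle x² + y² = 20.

A line y − (−2) = m(x − (−6)) is tangent when its distance from (0, 0) is 2√5:
[m·(6) − (2)]² = 20(m² + 1)
2m² − 3m − 2 = 0, so m = 2 or m = −1/2.
With m = 2: 2x − y = −10. With m = −1/2: x + 2y = −10.

2x − y = −10 and x + 2y = −10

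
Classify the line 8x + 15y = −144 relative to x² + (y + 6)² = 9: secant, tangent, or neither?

neither

Substituting the line into the circle gives 289x² + 864x + 891 = 0.
Δ = 746496 − 1029996 = −283500.
No real roots: the line does not meet the circle.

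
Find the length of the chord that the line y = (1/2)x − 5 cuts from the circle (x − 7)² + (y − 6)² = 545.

Substitute y = (−10 + x)/2:
5x² − 100x − 1500 = 0  ⟹  x² − 20x − 300 = 0
x = 30 or x = −10, giving (30, 10) and (−10, −10).
Chord length = distance between (30, 10) and (−10, −10) = √2000 = 20√5.

20√5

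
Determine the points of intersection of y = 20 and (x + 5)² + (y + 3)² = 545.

From the line, y = 20. Substituting:
x² + 10x + 9 = 0
x = −1 or x = −9, giving (−1, 20) and (−9, 20).

(−9, 20) and (−1, 20)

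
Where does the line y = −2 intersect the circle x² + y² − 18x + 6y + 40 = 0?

(2, −2) and (16, −2)

Substitute y = −2:
x² − 18x + 32 = 0
x = 16 or x = 2, giving (16, −2) and (2, −2).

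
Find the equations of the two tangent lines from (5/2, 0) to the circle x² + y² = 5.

A line y − (0) = m(x − (5/2)) is tangent when its distance from (0, 0) is √5:
(−5/2m − (0))² = 5(m² + 1)
m² − 4 = 0, so m = 2 or m = −2.
Through (5/2, 0) these give 2x − y = 5 and 2x + y = 5.

2x − y = 5 and 2x + y = 5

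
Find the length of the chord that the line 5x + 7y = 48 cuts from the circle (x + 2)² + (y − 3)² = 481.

5√74

Express y = (48 − 5x)/7 and substitute into the circle:
74x² − 74x − 22644 = 0  ⟹  x² − x − 306 = 0
x = 18 or x = −17, giving (18, −6) and (−17, 19).
Chord length = distance between (18, −6) and (−17, 19) = √1850 = 5√74.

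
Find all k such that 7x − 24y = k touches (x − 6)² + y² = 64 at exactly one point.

k = −158 or k = 242

The line touches the circle iff its distance from (6, 0) is 8:
|7·6 − 24·0 − k| / √625 = 8
|k − (42)| = 8·25, so k = 242 or k = −158.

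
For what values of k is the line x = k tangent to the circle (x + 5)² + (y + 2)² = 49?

For a tangent, require d(centre, line) = r = 7.
|1·(−5) + 0·(−2) − k| / √1 = 7
|k − (−5)| = 7, so k = 2 or k = −12.

k = −12 or k = 2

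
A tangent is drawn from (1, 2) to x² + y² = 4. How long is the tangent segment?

With centre O = (0, 0), |OP|² = 5 and r² = 4.
By the tangent–radius right angle, tangent length = √(|PO|² − r²) = √1 = 1.

1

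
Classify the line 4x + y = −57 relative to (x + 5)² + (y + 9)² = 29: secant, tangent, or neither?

neither

d² = (4·(−5) + 1·(−9) − (−57))²/17 = 784/17; r² = 29.
Since d² > r², the line lies outside the circle.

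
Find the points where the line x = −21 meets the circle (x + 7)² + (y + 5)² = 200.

(−21, −7) and (−21, −3)

The line gives x = −21. Substituting into the circle:
y² + 10y + 21 = 0
y = −3 or y = −7, giving (−21, −3) and (−21, −7).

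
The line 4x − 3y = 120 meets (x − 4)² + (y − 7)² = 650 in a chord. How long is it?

10

Centre (4, 7), r² = 650. Perpendicular distance d from centre to line = |−125| / √25 = 125/√25.
Half the chord is √(r² − d²) = √(25), so the full chord is 10.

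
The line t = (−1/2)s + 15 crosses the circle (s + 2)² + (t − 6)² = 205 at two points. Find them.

(−8, 19) and (12, 9)

Express t = (30 − s)/2 and substitute into the circle:
5s² − 20s − 480 = 0  ⟹  s² − 4s − 96 = 0
s = 12 or s = −8, giving (12, 9) and (−8, 19).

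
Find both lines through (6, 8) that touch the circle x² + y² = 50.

7x + y = 50 and x − 7y = −50

Let a tangent through (6, 8) have slope m. Its distance from (0, 0) must equal 5√2:
(−6m − (−8))² = 50(m² + 1)
7m² + 48m − 7 = 0, so m = −7 or m = 1/7.
With m = −7: 7x + y = 50. With m = 1/7: x − 7y = −50.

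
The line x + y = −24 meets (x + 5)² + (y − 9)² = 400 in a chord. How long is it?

4√2

Centre (−5, 9), r² = 400. Perpendicular distance d from centre to line = |28| / √2 = 28/√2.
Chord = 2√(r² − d²) = 2·√(8) = 4√2.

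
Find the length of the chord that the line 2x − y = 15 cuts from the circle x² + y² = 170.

Substitute y = 2x − 15:
5x² − 60x + 55 = 0  ⟹  x² − 12x + 11 = 0
x = 11 or x = 1, giving (11, 7) and (1, −13).
Chord length = distance between (11, 7) and (1, −13) = √500 = 10√5.

10√5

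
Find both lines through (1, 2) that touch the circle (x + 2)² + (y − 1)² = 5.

A line y − (2) = m(x − (1)) is tangent when its distance from (−2, 1) is √5:
(−3m − (−1))² = 5(m² + 1)
2m² − 3m − 2 = 0, so m = 2 or m = −1/2.
Through (1, 2) these give 2x − y = 0 and x + 2y = 5.

2x − y = 0 and x + 2y = 5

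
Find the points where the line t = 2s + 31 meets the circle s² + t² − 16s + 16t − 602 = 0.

Express t = 2s + 31 and substitute into the circle:
5s² + 140s + 855 = 0  ⟹  s² + 28s + 171 = 0
s = −9 or s = −19, giving (−9, 13) and (−19, −7).

(−19, −7) and (−9, 13)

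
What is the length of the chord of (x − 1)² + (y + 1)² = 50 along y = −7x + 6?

Substitute y = −7x + 6:
50x² − 100x = 0  ⟹  x² − 2x = 0
x = 2 or x = 0, giving (2, −8) and (0, 6).
Chord length = distance between (2, −8) and (0, 6) = √200 = 10√2.

10√2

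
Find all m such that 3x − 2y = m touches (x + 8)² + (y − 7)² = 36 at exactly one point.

m = −38 ± 6√13

Tangency holds when the distance from the centre (−8, 7) to the line equals the radius 6:
|3·(−8) − 2·7 − m| / √13 = 6
|m − (−38)| = 6√13.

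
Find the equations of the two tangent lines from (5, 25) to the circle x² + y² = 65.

Let a tangent through (5, 25) have slope m. Its distance from (0, 0) must equal √65:
[m·(−5) − (−25)]² = 65(m² + 1)
4m² + 25m − 56 = 0, so m = −8 or m = 7/4.
Through (5, 25) these give 8x + y = 65 and 7x − 4y = −65.

8x + y = 65 and 7x − 4y = −65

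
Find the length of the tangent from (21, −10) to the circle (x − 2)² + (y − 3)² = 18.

16√2

With centre O = (2, 3), |OP|² = 530 and r² = 18.
By the tangent–radius right angle, tangent length = √(|PO|² − r²) = √512 = 16√2.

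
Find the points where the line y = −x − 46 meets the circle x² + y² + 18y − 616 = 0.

(−21, −25) and (−16, −30)

Substitute y = −x − 46:
2x² + 74x + 672 = 0  ⟹  x² + 37x + 336 = 0
x = −16 or x = −21, giving (−16, −30) and (−21, −25).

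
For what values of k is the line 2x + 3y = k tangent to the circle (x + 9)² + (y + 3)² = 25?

Tangency holds when the distance from the centre (−9, −3) to the line equals the radius 5:
|2·(−9) + 3·(−3) − k| / √13 = 5
|k − (−27)| = 5√13.

k = −27 ± 5√13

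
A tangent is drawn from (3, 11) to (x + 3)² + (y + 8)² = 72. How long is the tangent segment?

The centre is (−3, −8) and r = 6√2. The square of the distance from P to the centre is 36 + 361 = 397.
The tangent meets the radius at right angles, so tangent² = |PO|² − r² = 397 − 72 = 325.

5√13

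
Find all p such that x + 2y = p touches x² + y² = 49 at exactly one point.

p = ±7√5

Tangency holds when the distance from the centre (0, 0) to the line equals the radius 7:
|1·0 + 2·0 − p| / √5 = 7
|p| = 7√5.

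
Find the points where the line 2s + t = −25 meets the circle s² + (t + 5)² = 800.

Substitute t = −2s − 25:
5s² + 80s − 400 = 0  ⟹  s² + 16s − 80 = 0
s = 4 or s = −20, giving (4, −33) and (−20, 15).

(−20, 15) and (4, −33)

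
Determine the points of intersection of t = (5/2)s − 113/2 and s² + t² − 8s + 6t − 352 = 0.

From the line, t = (−113 + 5s)/2. Substituting:
29s² − 1102s + 10005 = 0  ⟹  s² − 38s + 345 = 0
s = 23 or s = 15, giving (23, 1) and (15, −19).

(15, −19) and (23, 1)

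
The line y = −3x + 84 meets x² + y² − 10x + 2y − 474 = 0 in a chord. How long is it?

2√10

From the line, y = −3x + 84. Substituting:
10x² − 520x + 6750 = 0  ⟹  x² − 52x + 675 = 0
x = 27 or x = 25, giving (27, 3) and (25, 9).
Chord length = distance between (27, 3) and (25, 9) = √40 = 2√10.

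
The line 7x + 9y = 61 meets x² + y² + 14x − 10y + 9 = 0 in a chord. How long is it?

√130

Express y = (61 − 7x)/9 and substitute into the circle:
130x² + 910x − 1040 = 0  ⟹  x² + 7x − 8 = 0
x = 1 or x = −8, giving (1, 6) and (−8, 13).
Chord length = distance between (1, 6) and (−8, 13) = √130 = √130.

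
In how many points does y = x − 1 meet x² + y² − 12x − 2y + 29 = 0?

d² = (1·6 − 1·1 − (1))²/2 = 8; r² = 8.
Since d² = r², the line is tangent.

1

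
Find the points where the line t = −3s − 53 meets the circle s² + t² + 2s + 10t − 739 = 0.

(−22, 13) and (−7, −32)

From the line, t = −3s − 53. Substituting:
10s² + 290s + 1540 = 0  ⟹  s² + 29s + 154 = 0
s = −7 or s = −22, giving (−7, −32) and (−22, 13).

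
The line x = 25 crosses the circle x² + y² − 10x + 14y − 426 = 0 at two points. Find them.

The line gives x = 25. Substituting into the circle:
y² + 14y − 51 = 0
y = 3 or y = −17, giving (25, 3) and (25, −17).

(25, −17) and (25, 3)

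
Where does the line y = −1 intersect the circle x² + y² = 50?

(−7, −1) and (7, −1)

Express y = −1 and substitute into the circle:
x² − 49 = 0
x = 7 or x = −7, giving (7, −1) and (−7, −1).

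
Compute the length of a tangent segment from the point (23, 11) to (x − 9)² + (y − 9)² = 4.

14

Centre (9, 9), r² = 4. |PO|² = (14)² + (2)² = 200.
The tangent meets the radius at right angles, so tangent² = |PO|² − r² = 200 − 4 = 196.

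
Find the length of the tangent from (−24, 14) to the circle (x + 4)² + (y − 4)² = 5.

The centre is (−4, 4) and r = √5. The square of the distance from P to the centre is 400 + 100 = 500.
By the tangent–radius right angle, tangent length = √(|PO|² − r²) = √495 = 3√55.

3√55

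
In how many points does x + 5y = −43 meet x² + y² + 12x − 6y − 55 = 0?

0

Substituting the line into the circle gives 26x² + 416x + 1764 = 0.
Discriminant = (416)² − 4·26·(1764) = −10400 < 0.
No real roots: the line does not meet the circle.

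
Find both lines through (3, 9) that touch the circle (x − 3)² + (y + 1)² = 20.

2x + y = 15 and 2x − y = −3

A line y − (9) = m(x − (3)) is tangent when its distance from (3, −1) is 2√5:
(0m − (−10))² = 20(m² + 1)
m² − 4 = 0, so m = −2 or m = 2.
With m = −2: 2x + y = 15. With m = 2: 2x − y = −3.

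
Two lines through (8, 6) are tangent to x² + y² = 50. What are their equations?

A line y − (6) = m(x − (8)) is tangent when its distance from (0, 0) is 5√2:
[m·(−8) − (−6)]² = 50(m² + 1)
7m² − 48m − 7 = 0, so m = 7 or m = −1/7.
Through (8, 6) these give 7x − y = 50 and x + 7y = 50.

7x − y = 50 and x + 7y = 50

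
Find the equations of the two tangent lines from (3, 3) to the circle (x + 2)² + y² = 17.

x + 4y = 15 and 4x − y = 9

A line y − (3) = m(x − (3)) is tangent when its distance from (−2, 0) is √17:
(−5m − (−3))² = 17(m² + 1)
4m² − 15m − 4 = 0, so m = −1/4 or m = 4.
With m = −1/4: x + 4y = 15. With m = 4: 4x − y = 9.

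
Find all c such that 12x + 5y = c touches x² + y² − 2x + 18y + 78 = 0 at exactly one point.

For a tangent, require d(centre, line) = r = 2.
|12·1 + 5·(−9) − c| / √169 = 2
|c − (−33)| = 2·13, so c = −7 or c = −59.

c = −59 or c = −7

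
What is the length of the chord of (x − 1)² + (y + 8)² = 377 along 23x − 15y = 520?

√754

Substitute y = (−520 + 23x)/15:
754x² − 18850x + 75400 = 0  ⟹  x² − 25x + 100 = 0
x = 20 or x = 5, giving (20, −4) and (5, −27).
Chord length = distance between (20, −4) and (5, −27) = √754 = √754.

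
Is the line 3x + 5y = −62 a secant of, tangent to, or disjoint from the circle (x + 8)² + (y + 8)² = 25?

d² = (3·(−8) + 5·(−8) − (−62))²/34 = 2/17; r² = 25.
Since d² < r², the line cuts the circle twice.

secant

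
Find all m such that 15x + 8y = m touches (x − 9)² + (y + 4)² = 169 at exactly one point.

m = −118 or m = 324

Tangency holds when the distance from the centre (9, −4) to the line equals the radius 13:
|15·9 + 8·(−4) − m| / √289 = 13
|m − (103)| = 13·17, so m = 324 or m = −118.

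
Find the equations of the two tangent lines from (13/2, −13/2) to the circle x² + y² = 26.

5x + y = 26 and x + 5y = −26

Let a tangent through (13/2, −13/2) have slope m. Its distance from (0, 0) must equal √26:
(−13/2m − (13/2))² = 26(m² + 1)
5m² + 26m + 5 = 0, so m = −5 or m = −1/5.
With m = −5: 5x + y = 26. With m = −1/5: x + 5y = −26.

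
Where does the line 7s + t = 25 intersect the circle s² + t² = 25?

(3, 4) and (4, −3)

Express t = −7s + 25 and substitute into the circle:
50s² − 350s + 600 = 0  ⟹  s² − 7s + 12 = 0
s = 4 or s = 3, giving (4, −3) and (3, 4).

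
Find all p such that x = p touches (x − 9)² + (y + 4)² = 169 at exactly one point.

p = −4 or p = 22

Tangency holds when the distance from the centre (9, −4) to the line equals the radius 13:
|1·9 + 0·(−4) − p| / √1 = 13
|p − (9)| = 13, so p = 22 or p = −4.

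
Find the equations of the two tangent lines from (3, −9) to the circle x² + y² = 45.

x + 2y = −15 and 2x − y = 15

A line y − (−9) = m(x − (3)) is tangent when its distance from (0, 0) is 3√5:
[m·(−3) − (9)]² = 45(m² + 1)
2m² − 3m − 2 = 0, so m = −1/2 or m = 2.
With m = −1/2: x + 2y = −15. With m = 2: 2x − y = 15.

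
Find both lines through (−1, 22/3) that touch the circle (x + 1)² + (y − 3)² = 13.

2x + 3y = 20 and 2x − 3y = −24

A line y − (22/3) = m(x − (−1)) is tangent when its distance from (−1, 3) is √13:
(0m − (−13/3))² = 13(m² + 1)
9m² − 4 = 0, so m = −2/3 or m = 2/3.
With m = −2/3: 2x + 3y = 20. With m = 2/3: 2x − 3y = −24.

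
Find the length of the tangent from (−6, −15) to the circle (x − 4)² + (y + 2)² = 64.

Centre (4, −2), r² = 64. |PO|² = (−10)² + (−13)² = 269.
Power of the point: PT² = |PO|² − r² = 205, so PT = √205.

√205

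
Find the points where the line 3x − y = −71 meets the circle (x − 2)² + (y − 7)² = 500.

From the line, y = 3x + 71. Substituting:
10x² + 380x + 3600 = 0  ⟹  x² + 38x + 360 = 0
x = −18 or x = −20, giving (−18, 17) and (−20, 11).

(−20, 11) and (−18, 17)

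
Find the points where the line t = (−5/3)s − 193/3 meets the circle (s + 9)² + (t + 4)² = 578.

(−32, −11) and (−26, −21)

Express t = (−193 − 5s)/3 and substitute into the circle:
34s² + 1972s + 28288 = 0  ⟹  s² + 58s + 832 = 0
s = −26 or s = −32, giving (−26, −21) and (−32, −11).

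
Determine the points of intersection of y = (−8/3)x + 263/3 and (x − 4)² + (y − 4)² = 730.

(25, 21) and (31, 5)

Substitute y = (263 − 8x)/3:
73x² − 4088x + 56575 = 0  ⟹  x² − 56x + 775 = 0
x = 31 or x = 25, giving (31, 5) and (25, 21).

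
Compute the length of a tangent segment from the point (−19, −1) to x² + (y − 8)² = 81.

19

The centre is (0, 8) and r = 9. The square of the distance from P to the centre is 361 + 81 = 442.
The tangent meets the radius at right angles, so tangent² = |PO|² − r² = 442 − 81 = 361.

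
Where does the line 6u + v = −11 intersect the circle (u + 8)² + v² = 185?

(−4, 13) and (0, −11)

Express v = −6u − 11 and substitute into the circle:
37u² + 148u = 0  ⟹  u² + 4u = 0
u = 0 or u = −4, giving (0, −11) and (−4, 13).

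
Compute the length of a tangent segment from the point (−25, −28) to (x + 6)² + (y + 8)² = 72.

Centre (−6, −8), r² = 72. |PO|² = (−19)² + (−20)² = 761.
The tangent meets the radius at right angles, so tangent² = |PO|² − r² = 761 − 72 = 689.

√689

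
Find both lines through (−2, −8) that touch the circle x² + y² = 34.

5x + 3y = −34 and 3x − 5y = 34

Write the tangent as mx − y + (−8 − m·(−2)) = 0 and set its distance from the centre to √34:
[m·(2) − (8)]² = 34(m² + 1)
15m² + 16m − 15 = 0, so m = −5/3 or m = 3/5.
With m = −5/3: 5x + 3y = −34. With m = 3/5: 3x − 5y = 34.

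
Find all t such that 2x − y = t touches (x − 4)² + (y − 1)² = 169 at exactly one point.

t = 7 ± 13√5

For a tangent, require d(centre, line) = r = 13.
|2·4 − 1·1 − t| / √5 = 13
|t − (7)| = 13√5.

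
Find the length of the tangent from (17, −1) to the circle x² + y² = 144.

√146

The centre is (0, 0) and r = 12. The square of the distance from P to the centre is 289 + 1 = 290.
Power of the point: PT² = |PO|² − r² = 146, so PT = √146.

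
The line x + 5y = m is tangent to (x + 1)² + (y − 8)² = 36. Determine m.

m = 39 ± 6√26

The line touches the circle iff its distance from (−1, 8) is 6:
|1·(−1) + 5·8 − m| / √26 = 6
|m − (39)| = 6√26.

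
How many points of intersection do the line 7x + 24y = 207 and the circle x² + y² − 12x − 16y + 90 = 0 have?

2

Centre (6, 8), r² = 10. Distance² from centre to line = (27)²/625 = 729/625.
Since d² < r², the line cuts the circle twice.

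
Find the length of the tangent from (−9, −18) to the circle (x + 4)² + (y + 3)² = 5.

With centre O = (−4, −3), |OP|² = 250 and r² = 5.
By the tangent–radius right angle, tangent length = √(|PO|² − r²) = √245 = 7√5.

7√5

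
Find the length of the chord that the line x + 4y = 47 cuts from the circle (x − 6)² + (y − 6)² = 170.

From the line, y = (47 − x)/4. Substituting:
17x² − 238x − 1615 = 0  ⟹  x² − 14x − 95 = 0
x = 19 or x = −5, giving (19, 7) and (−5, 13).
|(19, 7) − (−5, 13)| = √((24)² + (−6)²) = 6√17.

6√17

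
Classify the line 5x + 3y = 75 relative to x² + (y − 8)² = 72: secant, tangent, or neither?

neither

Centre (0, 8), r² = 72. Distance² from centre to line = (−51)²/34 = 153/2.
Since d² > r², the line lies outside the circle.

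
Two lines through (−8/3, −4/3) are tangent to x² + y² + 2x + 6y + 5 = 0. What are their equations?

Let a tangent through (−8/3, −4/3) have slope m. Its distance from (−1, −3) must equal √5:
(5/3m − (−5/3))² = 5(m² + 1)
2m² − 5m + 2 = 0, so m = 2 or m = 1/2.
Through (−8/3, −4/3) these give 2x − y = −4 and x − 2y = 0.

2x − y = −4 and x − 2y = 0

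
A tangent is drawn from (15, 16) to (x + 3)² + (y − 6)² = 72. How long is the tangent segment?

The centre is (−3, 6) and r = 6√2. The square of the distance from P to the centre is 324 + 100 = 424.
Power of the point: PT² = |PO|² − r² = 352, so PT = 4√22.

4√22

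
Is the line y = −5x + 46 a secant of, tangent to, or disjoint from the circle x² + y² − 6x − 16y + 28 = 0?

secant

Substituting the line into the circle gives 26x² − 386x + 1408 = 0.
Δ = 148996 − 146432 = 2564.
Two real roots: the line is a secant.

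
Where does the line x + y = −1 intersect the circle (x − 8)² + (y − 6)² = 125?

Substitute y = −x − 1:
2x² − 2x − 12 = 0  ⟹  x² − x − 6 = 0
x = 3 or x = −2, giving (3, −4) and (−2, 1).

(−2, 1) and (3, −4)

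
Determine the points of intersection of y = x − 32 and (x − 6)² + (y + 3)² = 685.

Substitute y = x − 32:
2x² − 70x + 192 = 0  ⟹  x² − 35x + 96 = 0
x = 32 or x = 3, giving (32, 0) and (3, −29).

(3, −29) and (32, 0)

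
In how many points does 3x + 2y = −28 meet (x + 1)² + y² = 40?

0

Centre (−1, 0), r² = 40. Distance² from centre to line = (25)²/13 = 625/13.
Since d² > r², the line lies outside the circle.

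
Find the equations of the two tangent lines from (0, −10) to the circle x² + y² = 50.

Write the tangent as mx − y + (−10 − m·(0)) = 0 and set its distance from the centre to 5√2:
[m·(0) − (10)]² = 50(m² + 1)
m² − 1 = 0, so m = 1 or m = −1.
Through (0, −10) these give x − y = 10 and x + y = −10.

x − y = 10 and x + y = −10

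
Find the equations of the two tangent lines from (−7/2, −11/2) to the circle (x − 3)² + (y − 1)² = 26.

Write the tangent as mx − y + (−11/2 − m·(−7/2)) = 0 and set its distance from the centre to √26:
[m·(13/2) − (13/2)]² = 26(m² + 1)
5m² − 26m + 5 = 0, so m = 5 or m = 1/5.
With m = 5: 5x − y = −12. With m = 1/5: x − 5y = 24.

5x − y = −12 and x − 5y = 24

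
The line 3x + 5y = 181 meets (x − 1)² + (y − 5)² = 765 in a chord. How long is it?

3√34

Substitute y = (181 − 3x)/5:
34x² − 986x + 5236 = 0  ⟹  x² − 29x + 154 = 0
x = 22 or x = 7, giving (22, 23) and (7, 32).
|(22, 23) − (7, 32)| = √((15)² + (−9)²) = 3√34.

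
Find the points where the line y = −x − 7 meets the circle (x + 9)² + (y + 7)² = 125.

(−11, 4) and (2, −9)

Substitute y = −x − 7:
2x² + 18x − 44 = 0  ⟹  x² + 9x − 22 = 0
x = 2 or x = −11, giving (2, −9) and (−11, 4).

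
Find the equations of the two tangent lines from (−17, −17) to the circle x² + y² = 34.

A line y − (−17) = m(x − (−17)) is tangent when its distance from (0, 0) is √34:
[m·(17) − (17)]² = 34(m² + 1)
15m² − 34m + 15 = 0, so m = 5/3 or m = 3/5.
Through (−17, −17) these give 5x − 3y = −34 and 3x − 5y = 34.

5x − 3y = −34 and 3x − 5y = 34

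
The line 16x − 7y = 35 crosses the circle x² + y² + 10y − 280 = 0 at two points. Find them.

(−7, −21) and (7, 11)

Express y = (−35 + 16x)/7 and substitute into the circle:
305x² − 14945 = 0  ⟹  x² − 49 = 0
x = 7 or x = −7, giving (7, 11) and (−7, −21).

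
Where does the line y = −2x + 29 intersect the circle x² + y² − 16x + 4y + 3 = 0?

(12, 5) and (16, −3)

Express y = −2x + 29 and substitute into the circle:
5x² − 140x + 960 = 0  ⟹  x² − 28x + 192 = 0
x = 16 or x = 12, giving (16, −3) and (12, 5).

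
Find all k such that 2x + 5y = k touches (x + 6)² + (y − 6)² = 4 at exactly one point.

For a tangent, require d(centre, line) = r = 2.
|2·(−6) + 5·6 − k| / √29 = 2
|k − (18)| = 2√29.

k = 18 ± 2√29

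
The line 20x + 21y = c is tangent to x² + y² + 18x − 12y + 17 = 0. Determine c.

For a tangent, require d(centre, line) = r = 10.
|20·(−9) + 21·6 − c| / √841 = 10
|c − (−54)| = 10·29, so c = 236 or c = −344.

c = −344 or c = 236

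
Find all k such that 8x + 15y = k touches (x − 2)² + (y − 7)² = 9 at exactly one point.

k = 70 or k = 172

For a tangent, require d(centre, line) = r = 3.
|8·2 + 15·7 − k| / √289 = 3
|k − (121)| = 3·17, so k = 172 or k = 70.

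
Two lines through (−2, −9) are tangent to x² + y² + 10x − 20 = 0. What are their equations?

x + 2y = −20 and 2x − y = 5

Let a tangent through (−2, −9) have slope m. Its distance from (−5, 0) must equal 3√5:
(−3m − (9))² = 45(m² + 1)
2m² − 3m − 2 = 0, so m = −1/2 or m = 2.
With m = −1/2: x + 2y = −20. With m = 2: 2x − y = 5.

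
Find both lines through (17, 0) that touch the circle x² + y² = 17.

x + 4y = 17 and x − 4y = 17

A line y − (0) = m(x − (17)) is tangent when its distance from (0, 0) is √17:
(−17m − (0))² = 17(m² + 1)
16m² − 1 = 0, so m = −1/4 or m = 1/4.
With m = −1/4: x + 4y = 17. With m = 1/4: x − 4y = 17.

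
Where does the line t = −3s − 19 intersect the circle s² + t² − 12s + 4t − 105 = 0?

(−6, −1) and (−3, −10)

Substitute t = −3s − 19:
10s² + 90s + 180 = 0  ⟹  s² + 9s + 18 = 0
s = −3 or s = −6, giving (−3, −10) and (−6, −1).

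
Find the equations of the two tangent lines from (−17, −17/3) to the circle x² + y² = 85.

Let a tangent through (−17, −17/3) have slope m. Its distance from (0, 0) must equal √85:
(17m − (17/3))² = 85(m² + 1)
54m² − 51m − 14 = 0, so m = 7/6 or m = −2/9.
With m = 7/6: 7x − 6y = −85. With m = −2/9: 2x + 9y = −85.

7x − 6y = −85 and 2x + 9y = −85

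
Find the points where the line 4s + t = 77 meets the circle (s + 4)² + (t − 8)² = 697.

From the line, t = −4s + 77. Substituting:
17s² − 544s + 4080 = 0  ⟹  s² − 32s + 240 = 0
s = 20 or s = 12, giving (20, −3) and (12, 29).

(12, 29) and (20, −3)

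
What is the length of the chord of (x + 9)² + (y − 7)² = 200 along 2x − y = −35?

12√5

Substitute y = 2x + 35:
5x² + 130x + 665 = 0  ⟹  x² + 26x + 133 = 0
x = −7 or x = −19, giving (−7, 21) and (−19, −3).
Chord length = distance between (−7, 21) and (−19, −3) = √720 = 12√5.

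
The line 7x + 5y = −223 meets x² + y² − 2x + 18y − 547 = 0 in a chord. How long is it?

3√74

Substitute y = (−223 − 7x)/5:
74x² + 2442x + 15984 = 0  ⟹  x² + 33x + 216 = 0
x = −9 or x = −24, giving (−9, −32) and (−24, −11).
|(−9, −32) − (−24, −11)| = √((15)² + (−21)²) = 3√74.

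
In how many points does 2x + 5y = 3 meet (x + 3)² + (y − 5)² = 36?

2

Substituting the line into the circle gives 29x² + 238x − 191 = 0.
Discriminant = (238)² − 4·29·(−191) = 78800 > 0.
Two real roots: the line is a secant.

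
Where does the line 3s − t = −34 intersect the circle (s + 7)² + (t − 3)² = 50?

(−12, −2) and (−8, 10)

Express t = 3s + 34 and substitute into the circle:
10s² + 200s + 960 = 0  ⟹  s² + 20s + 96 = 0
s = −8 or s = −12, giving (−8, 10) and (−12, −2).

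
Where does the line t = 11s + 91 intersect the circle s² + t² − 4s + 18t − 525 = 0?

From the line, t = 11s + 91. Substituting:
122s² + 2196s + 9394 = 0  ⟹  s² + 18s + 77 = 0
s = −7 or s = −11, giving (−7, 14) and (−11, −30).

(−11, −30) and (−7, 14)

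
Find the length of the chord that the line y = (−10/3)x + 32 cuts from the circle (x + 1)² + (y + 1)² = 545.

4√109

Centre (−1, −1), r² = 545. Perpendicular distance d from centre to line = |−109| / √109 = 109/√109.
Chord = 2√(r² − d²) = 2·√(436) = 4√109.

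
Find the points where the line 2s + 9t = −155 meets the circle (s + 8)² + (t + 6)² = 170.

Express t = (−155 − 2s)/9 and substitute into the circle:
85s² + 1700s + 1615 = 0  ⟹  s² + 20s + 19 = 0
s = −1 or s = −19, giving (−1, −17) and (−19, −13).

(−19, −13) and (−1, −17)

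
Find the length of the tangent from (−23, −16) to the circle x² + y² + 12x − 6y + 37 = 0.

Centre (−6, 3), r² = 8. |PO|² = (−17)² + (−19)² = 650.
The tangent meets the radius at right angles, so tangent² = |PO|² − r² = 650 − 8 = 642.

√642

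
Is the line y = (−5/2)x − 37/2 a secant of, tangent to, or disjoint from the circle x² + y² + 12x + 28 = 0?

Centre (−6, 0), r² = 8. Distance² from centre to line = (7)²/29 = 49/29.
Since d² < r², the line cuts the circle twice.

secant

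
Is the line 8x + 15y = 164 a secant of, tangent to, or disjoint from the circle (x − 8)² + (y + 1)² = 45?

Substituting the line into the circle gives 289x² − 6464x + 36316 = 0.
Δ = 41783296 − 41981296 = −198000.
No real roots: the line does not meet the circle.

disjoint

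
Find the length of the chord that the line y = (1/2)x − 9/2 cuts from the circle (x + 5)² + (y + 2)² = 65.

The distance from (−5, −2) to the line is 10/√5, and r² = 65.
Half the chord is √(r² − d²) = √(45), so the full chord is 6√5.

6√5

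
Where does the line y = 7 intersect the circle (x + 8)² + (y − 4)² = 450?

Express y = 7 and substitute into the circle:
x² + 16x − 377 = 0
x = 13 or x = −29, giving (13, 7) and (−29, 7).

(−29, 7) and (13, 7)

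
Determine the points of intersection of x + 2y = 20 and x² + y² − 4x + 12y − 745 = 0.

Substitute y = (20 − x)/2:
5x² − 80x − 2100 = 0  ⟹  x² − 16x − 420 = 0
x = 30 or x = −14, giving (30, −5) and (−14, 17).

(−14, 17) and (30, −5)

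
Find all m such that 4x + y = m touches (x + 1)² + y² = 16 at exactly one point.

m = −4 ± 4√17

Tangency holds when the distance from the centre (−1, 0) to the line equals the radius 4:
|4·(−1) + 1·0 − m| / √17 = 4
|m − (−4)| = 4√17.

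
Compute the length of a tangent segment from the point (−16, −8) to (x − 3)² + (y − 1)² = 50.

With centre O = (3, 1), |OP|² = 442 and r² = 50.
The tangent meets the radius at right angles, so tangent² = |PO|² − r² = 442 − 50 = 392.

14√2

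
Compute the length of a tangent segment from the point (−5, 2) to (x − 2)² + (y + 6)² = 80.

√33

Centre (2, −6), r² = 80. |PO|² = (−7)² + (8)² = 113.
By the tangent–radius right angle, tangent length = √(|PO|² − r²) = √33.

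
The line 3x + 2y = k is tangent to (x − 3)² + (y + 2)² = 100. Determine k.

For a tangent, require d(centre, line) = r = 10.
|3·3 + 2·(−2) − k| / √13 = 10
|k − (5)| = 10√13.

k = 5 ± 10√13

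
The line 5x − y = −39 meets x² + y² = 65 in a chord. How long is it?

Centre (0, 0), r² = 65. Perpendicular distance d from centre to line = |39| / √26 = 39/√26.
Chord = 2√(r² − d²) = 2·√(13/2) = √26.

√26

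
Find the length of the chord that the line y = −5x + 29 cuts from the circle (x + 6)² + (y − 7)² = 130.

Substitute y = −5x + 29:
26x² − 208x + 390 = 0  ⟹  x² − 8x + 15 = 0
x = 5 or x = 3, giving (5, 4) and (3, 14).
Chord length = distance between (5, 4) and (3, 14) = √104 = 2√26.

2√26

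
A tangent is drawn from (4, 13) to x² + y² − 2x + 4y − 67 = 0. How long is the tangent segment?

9√2

Centre (1, −2), r² = 72. |PO|² = (3)² + (15)² = 234.
By the tangent–radius right angle, tangent length = √(|PO|² − r²) = √162 = 9√2.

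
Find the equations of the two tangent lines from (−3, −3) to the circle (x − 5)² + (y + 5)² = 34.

A line y − (−3) = m(x − (−3)) is tangent when its distance from (5, −5) is √34:
[m·(8) − (−2)]² = 34(m² + 1)
15m² + 16m − 15 = 0, so m = −5/3 or m = 3/5.
Through (−3, −3) these give 5x + 3y = −24 and 3x − 5y = 6.

5x + 3y = −24 and 3x − 5y = 6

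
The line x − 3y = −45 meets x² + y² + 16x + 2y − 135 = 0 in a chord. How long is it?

The distance from (−8, −1) to the line is 40/√10, and r² = 200.
Chord = 2√(r² − d²) = 2·√(40) = 4√10.

4√10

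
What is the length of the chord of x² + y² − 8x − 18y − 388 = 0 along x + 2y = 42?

Centre (4, 9), r² = 485. Perpendicular distance d from centre to line = |−20| / √5 = 20/√5.
Half the chord is √(r² − d²) = √(405), so the full chord is 18√5.

18√5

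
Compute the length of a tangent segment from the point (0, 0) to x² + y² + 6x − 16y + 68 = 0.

Centre (−3, 8), r² = 5. |PO|² = (3)² + (−8)² = 73.
By the tangent–radius right angle, tangent length = √(|PO|² − r²) = √68 = 2√17.

2√17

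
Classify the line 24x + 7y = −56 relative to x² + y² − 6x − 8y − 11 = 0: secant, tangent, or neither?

neither

Substituting the line into the circle gives 625x² + 3738x + 5733 = 0.
Discriminant = (3738)² − 4·625·(5733) = −359856 < 0.
No real roots: the line does not meet the circle.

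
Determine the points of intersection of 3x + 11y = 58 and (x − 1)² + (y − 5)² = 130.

(−10, 8) and (12, 2)

Express y = (58 − 3x)/11 and substitute into the circle:
130x² − 260x − 15600 = 0  ⟹  x² − 2x − 120 = 0
x = 12 or x = −10, giving (12, 2) and (−10, 8).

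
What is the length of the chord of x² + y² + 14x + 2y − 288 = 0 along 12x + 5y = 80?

Substitute y = (80 − 12x)/5:
169x² − 1690x = 0  ⟹  x² − 10x = 0
x = 10 or x = 0, giving (10, −8) and (0, 16).
|(10, −8) − (0, 16)| = √((10)² + (−24)²) = 26.

26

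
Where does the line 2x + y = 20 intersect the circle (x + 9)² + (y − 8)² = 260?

(−1, 22) and (7, 6)

Express y = −2x + 20 and substitute into the circle:
5x² − 30x − 35 = 0  ⟹  x² − 6x − 7 = 0
x = 7 or x = −1, giving (7, 6) and (−1, 22).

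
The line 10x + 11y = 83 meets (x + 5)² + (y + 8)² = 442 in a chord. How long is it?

Centre (−5, −8), r² = 442. Perpendicular distance d from centre to line = |−221| / √221 = 221/√221.
Half the chord is √(r² − d²) = √(221), so the full chord is 2√221.

2√221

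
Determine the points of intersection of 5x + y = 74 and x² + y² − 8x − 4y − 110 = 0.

Express y = −5x + 74 and substitute into the circle:
26x² − 728x + 5070 = 0  ⟹  x² − 28x + 195 = 0
x = 15 or x = 13, giving (15, −1) and (13, 9).

(13, 9) and (15, −1)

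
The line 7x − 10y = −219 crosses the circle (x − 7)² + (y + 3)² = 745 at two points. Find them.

(−17, 10) and (3, 24)

From the line, y = (219 + 7x)/10. Substituting:
149x² + 2086x − 7599 = 0  ⟹  x² + 14x − 51 = 0
x = 3 or x = −17, giving (3, 24) and (−17, 10).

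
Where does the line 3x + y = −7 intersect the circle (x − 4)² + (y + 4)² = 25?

(−1, −4) and (0, −7)

Substitute y = −3x − 7:
10x² + 10x = 0  ⟹  x² + x = 0
x = 0 or x = −1, giving (0, −7) and (−1, −4).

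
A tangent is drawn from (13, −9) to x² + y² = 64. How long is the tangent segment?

√186

The centre is (0, 0) and r = 8. The square of the distance from P to the centre is 169 + 81 = 250.
Power of the point: PT² = |PO|² − r² = 186, so PT = √186.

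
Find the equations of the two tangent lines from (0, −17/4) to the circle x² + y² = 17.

Write the tangent as mx − y + (−17/4 − m·(0)) = 0 and set its distance from the centre to √17:
(0m − (17/4))² = 17(m² + 1)
16m² − 1 = 0, so m = 1/4 or m = −1/4.
With m = 1/4: x − 4y = 17. With m = −1/4: x + 4y = −17.

x − 4y = 17 and x + 4y = −17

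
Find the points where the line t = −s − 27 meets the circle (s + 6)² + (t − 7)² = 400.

Substitute t = −s − 27:
2s² + 80s + 792 = 0  ⟹  s² + 40s + 396 = 0
s = −18 or s = −22, giving (−18, −9) and (−22, −5).

(−22, −5) and (−18, −9)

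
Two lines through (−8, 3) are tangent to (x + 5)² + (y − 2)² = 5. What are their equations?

2x + y = −13 and x − 2y = −14

A line y − (3) = m(x − (−8)) is tangent when its distance from (−5, 2) is √5:
(3m − (−1))² = 5(m² + 1)
2m² + 3m − 2 = 0, so m = −2 or m = 1/2.
With m = −2: 2x + y = −13. With m = 1/2: x − 2y = −14.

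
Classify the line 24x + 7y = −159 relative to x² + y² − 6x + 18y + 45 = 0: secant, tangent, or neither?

Substituting the line into the circle gives 625x² + 4314x + 7452 = 0.
Discriminant = (4314)² − 4·625·(7452) = −19404 < 0.
No real roots: the line does not meet the circle.

neither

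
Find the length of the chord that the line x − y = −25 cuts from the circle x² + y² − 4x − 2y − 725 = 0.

From the line, y = x + 25. Substituting:
2x² + 44x − 150 = 0  ⟹  x² + 22x − 75 = 0
x = 3 or x = −25, giving (3, 28) and (−25, 0).
Chord length = distance between (3, 28) and (−25, 0) = √1568 = 28√2.

28√2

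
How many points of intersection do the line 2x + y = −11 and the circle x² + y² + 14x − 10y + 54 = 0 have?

Substituting the line into the circle gives 5x² + 78x + 285 = 0.
Discriminant = (78)² − 4·5·(285) = 384 > 0.
Two real roots: the line is a secant.

2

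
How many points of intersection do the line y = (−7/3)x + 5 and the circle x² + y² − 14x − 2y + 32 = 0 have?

0

Substituting the line into the circle gives 58x² − 294x + 423 = 0.
Δ = 86436 − 98136 = −11700.
No real roots: the line does not meet the circle.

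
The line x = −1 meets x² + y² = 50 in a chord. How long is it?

The line gives x = −1. Substituting into the circle:
y² − 49 = 0
y = 7 or y = −7, giving (−1, 7) and (−1, −7).
Chord length = distance between (−1, 7) and (−1, −7) = √196 = 14.

14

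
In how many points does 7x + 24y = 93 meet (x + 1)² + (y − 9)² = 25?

d² = (7·(−1) + 24·9 − (93))²/625 = 13456/625; r² = 25.
Since d² < r², the line cuts the circle twice.

2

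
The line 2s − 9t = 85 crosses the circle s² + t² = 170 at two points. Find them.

Express t = (−85 + 2s)/9 and substitute into the circle:
85s² − 340s − 6545 = 0  ⟹  s² − 4s − 77 = 0
s = 11 or s = −7, giving (11, −7) and (−7, −11).

(−7, −11) and (11, −7)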